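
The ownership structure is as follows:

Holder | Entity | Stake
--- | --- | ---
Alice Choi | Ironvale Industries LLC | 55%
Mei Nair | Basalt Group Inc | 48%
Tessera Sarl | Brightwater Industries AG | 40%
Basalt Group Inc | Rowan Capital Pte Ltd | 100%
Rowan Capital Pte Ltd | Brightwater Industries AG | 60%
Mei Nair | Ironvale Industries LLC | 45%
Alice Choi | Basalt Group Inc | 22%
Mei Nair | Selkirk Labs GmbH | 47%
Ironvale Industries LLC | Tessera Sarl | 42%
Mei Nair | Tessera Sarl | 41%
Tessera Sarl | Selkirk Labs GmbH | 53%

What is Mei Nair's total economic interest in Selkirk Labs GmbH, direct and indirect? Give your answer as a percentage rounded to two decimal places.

Mei reaches Selkirk along 3 paths.
Direct stake: 47% = 47%.
Via Tessera: 41% × 53% = 21.73%.
Via Ironvale → Tessera: 45% × 42% × 53% = 10.017%.
Total: 47% + 21.73% + 10.017% = 78.747%.
Rounded: 78.75%.

78.75%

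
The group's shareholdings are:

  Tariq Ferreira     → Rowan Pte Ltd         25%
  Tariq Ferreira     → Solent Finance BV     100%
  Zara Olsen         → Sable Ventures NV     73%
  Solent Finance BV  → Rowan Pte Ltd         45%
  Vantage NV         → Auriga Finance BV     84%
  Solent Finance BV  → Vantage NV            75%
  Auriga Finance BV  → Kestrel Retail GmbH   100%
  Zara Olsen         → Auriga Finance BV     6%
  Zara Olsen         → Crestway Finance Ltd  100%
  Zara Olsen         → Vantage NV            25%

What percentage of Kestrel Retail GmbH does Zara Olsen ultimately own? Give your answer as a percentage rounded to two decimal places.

27.00%

Zara reaches Kestrel along 2 paths.
Via Auriga: 6% × 100% = 6%.
Via Vantage → Auriga: 25% × 84% × 100% = 21%.
Total: 6% + 21% = 27%.
Rounded: 27.00%.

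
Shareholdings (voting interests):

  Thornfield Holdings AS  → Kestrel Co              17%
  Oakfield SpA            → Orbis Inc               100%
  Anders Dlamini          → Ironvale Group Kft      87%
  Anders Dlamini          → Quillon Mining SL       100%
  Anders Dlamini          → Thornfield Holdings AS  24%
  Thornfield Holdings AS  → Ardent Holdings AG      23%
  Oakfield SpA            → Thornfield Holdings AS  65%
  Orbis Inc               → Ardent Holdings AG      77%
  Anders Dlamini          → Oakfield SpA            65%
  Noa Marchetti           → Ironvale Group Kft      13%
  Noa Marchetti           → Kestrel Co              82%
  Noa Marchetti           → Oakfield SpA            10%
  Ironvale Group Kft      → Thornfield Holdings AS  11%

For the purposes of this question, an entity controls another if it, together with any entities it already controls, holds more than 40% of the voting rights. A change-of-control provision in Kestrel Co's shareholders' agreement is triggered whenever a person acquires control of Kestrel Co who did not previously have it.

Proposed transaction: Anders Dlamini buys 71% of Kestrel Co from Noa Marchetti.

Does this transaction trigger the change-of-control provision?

Yes

The purchase adds only to Anders's holdings (Noa's stake shrinks), so Anders is the only person who could newly come to control Kestrel.
Anders holds 87% of Ironvale, so Anders controls Ironvale.
Anders holds 65% of Oakfield, so Anders controls Oakfield.
Oakfield holds 100% of Orbis, so Anders controls Orbis.
Anders and Oakfield and Ironvale together hold 24% + 65% + 11% = 100% of Thornfield, so Anders controls Thornfield.
Orbis and Thornfield together hold 77% + 23% = 100% of Ardent, so Anders controls Ardent.
Anders holds 100% of Quillon, so Anders controls Quillon.
In Kestrel, Anders's side holds only 17%, not > 40%.
So before the transaction, Anders does not control Kestrel.
After the purchase, Anders holds 71% of Kestrel directly, and Noa's stake falls to 11%.
Thornfield and Anders together hold 17% + 71% = 88% of Kestrel, so Anders controls Kestrel.
Anders did not control Kestrel before and does after, so the clause is triggered.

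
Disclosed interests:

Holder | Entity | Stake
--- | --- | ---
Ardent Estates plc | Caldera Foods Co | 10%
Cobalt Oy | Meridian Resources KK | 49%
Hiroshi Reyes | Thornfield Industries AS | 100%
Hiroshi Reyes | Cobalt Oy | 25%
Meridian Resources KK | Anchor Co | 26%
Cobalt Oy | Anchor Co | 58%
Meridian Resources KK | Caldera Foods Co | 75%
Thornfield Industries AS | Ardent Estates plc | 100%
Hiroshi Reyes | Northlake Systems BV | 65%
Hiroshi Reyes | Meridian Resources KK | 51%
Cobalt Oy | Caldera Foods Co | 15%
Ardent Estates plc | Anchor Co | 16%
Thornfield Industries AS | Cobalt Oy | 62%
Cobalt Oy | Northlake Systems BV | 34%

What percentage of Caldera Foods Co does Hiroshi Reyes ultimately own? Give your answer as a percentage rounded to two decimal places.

Hiroshi reaches Caldera along 6 paths.
Via Cobalt: 25% × 15% = 3.75%.
Via Thornfield → Cobalt: 100% × 62% × 15% = 9.3%.
Via Thornfield → Ardent: 100% × 100% × 10% = 10%.
Via Meridian: 51% × 75% = 38.25%.
Via Cobalt → Meridian: 25% × 49% × 75% = 9.1875%.
Via Thornfield → Cobalt → Meridian: 100% × 62% × 49% × 75% = 22.785%.
Total: 3.75% + 9.3% + 10% + 38.25% + 9.1875% + 22.785% = 93.2725%.
Rounded: 93.27%.

93.27%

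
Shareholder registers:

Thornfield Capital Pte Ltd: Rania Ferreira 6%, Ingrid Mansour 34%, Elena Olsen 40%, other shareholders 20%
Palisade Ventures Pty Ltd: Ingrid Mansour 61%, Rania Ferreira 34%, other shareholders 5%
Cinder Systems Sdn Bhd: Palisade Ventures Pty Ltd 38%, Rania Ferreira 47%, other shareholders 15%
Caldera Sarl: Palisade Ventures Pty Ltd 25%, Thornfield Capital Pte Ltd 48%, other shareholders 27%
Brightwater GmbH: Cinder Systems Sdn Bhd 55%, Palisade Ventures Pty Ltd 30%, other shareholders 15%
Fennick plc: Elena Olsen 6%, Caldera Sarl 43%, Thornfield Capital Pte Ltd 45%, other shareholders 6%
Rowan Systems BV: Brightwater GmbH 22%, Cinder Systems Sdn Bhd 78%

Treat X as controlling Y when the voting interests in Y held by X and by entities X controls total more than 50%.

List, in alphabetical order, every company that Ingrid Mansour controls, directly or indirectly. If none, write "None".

Palisade Ventures Pty Ltd

Ingrid holds 61% of Palisade, so Ingrid controls Palisade.
No other company's threshold is met.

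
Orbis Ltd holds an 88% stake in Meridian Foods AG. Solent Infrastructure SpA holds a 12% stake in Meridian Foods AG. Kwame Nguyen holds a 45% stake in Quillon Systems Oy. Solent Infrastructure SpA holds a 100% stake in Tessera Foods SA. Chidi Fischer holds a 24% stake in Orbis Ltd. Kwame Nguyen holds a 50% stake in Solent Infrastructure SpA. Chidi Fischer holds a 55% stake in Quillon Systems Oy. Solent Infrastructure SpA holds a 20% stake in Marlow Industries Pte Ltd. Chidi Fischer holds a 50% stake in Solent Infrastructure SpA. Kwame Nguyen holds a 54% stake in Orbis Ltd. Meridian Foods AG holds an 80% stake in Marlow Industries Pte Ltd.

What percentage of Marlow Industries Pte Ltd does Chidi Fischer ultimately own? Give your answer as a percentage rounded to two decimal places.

31.70%

Chidi reaches Marlow along 3 paths.
Via Solent: 50% × 20% = 10%.
Via Orbis → Meridian: 24% × 88% × 80% = 16.896%.
Via Solent → Meridian: 50% × 12% × 80% = 4.8%.
Total: 10% + 16.896% + 4.8% = 31.696%.
Rounded: 31.70%.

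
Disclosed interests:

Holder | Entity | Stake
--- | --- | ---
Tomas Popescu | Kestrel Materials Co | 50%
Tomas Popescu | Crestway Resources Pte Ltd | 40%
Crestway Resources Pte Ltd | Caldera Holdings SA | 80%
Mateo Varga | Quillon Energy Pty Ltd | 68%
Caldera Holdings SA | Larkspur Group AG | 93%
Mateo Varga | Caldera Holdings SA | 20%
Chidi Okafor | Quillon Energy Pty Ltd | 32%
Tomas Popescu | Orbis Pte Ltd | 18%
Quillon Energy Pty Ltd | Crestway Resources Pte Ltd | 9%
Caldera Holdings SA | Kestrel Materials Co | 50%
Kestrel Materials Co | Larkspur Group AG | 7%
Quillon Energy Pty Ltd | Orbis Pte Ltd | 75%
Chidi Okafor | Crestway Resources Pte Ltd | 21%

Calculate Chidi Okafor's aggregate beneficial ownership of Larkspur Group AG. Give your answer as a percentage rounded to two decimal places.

18.44%

Chidi reaches Larkspur along 4 paths.
Via Quillon → Crestway → Caldera → Kestrel: 32% × 9% × 80% × 50% × 7% = 0.08064%.
Via Crestway → Caldera → Kestrel: 21% × 80% × 50% × 7% = 0.588%.
Via Quillon → Crestway → Caldera: 32% × 9% × 80% × 93% = 2.14272%.
Via Crestway → Caldera: 21% × 80% × 93% = 15.624%.
Total: 0.08064% + 0.588% + 2.14272% + 15.624% = 18.43536%.
Rounded: 18.44%.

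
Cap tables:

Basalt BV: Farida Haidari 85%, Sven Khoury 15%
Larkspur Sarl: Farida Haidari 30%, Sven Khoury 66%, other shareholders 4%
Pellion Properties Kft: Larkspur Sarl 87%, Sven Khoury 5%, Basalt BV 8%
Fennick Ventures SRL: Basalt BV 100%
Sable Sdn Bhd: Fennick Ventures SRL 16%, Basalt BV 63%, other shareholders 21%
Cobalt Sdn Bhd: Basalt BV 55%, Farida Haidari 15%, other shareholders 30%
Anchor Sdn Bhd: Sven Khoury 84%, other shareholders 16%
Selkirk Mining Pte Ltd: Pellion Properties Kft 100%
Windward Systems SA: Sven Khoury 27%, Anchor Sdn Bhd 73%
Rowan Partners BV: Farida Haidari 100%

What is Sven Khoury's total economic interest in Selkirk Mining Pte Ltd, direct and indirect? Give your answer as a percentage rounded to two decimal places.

63.62%

Sven reaches Selkirk along 3 paths.
Via Larkspur → Pellion: 66% × 87% × 100% = 57.42%.
Via Pellion: 5% × 100% = 5%.
Via Basalt → Pellion: 15% × 8% × 100% = 1.2%.
Total: 57.42% + 5% + 1.2% = 63.62%.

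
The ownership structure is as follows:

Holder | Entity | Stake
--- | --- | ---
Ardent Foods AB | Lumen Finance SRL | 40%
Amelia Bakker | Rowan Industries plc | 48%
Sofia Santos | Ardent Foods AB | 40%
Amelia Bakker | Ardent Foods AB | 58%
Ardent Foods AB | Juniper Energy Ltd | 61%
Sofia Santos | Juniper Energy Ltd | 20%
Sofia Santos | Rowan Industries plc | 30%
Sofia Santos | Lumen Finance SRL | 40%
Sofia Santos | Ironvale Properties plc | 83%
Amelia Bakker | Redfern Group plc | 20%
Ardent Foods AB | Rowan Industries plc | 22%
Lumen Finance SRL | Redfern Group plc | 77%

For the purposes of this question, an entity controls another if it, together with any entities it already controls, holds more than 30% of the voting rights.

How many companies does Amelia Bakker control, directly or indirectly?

5

Amelia holds 58% of Ardent, so Amelia controls Ardent.
Ardent holds 40% of Lumen, so Amelia controls Lumen.
Ardent holds 61% of Juniper, so Amelia controls Juniper.
Ardent and Amelia together hold 22% + 48% = 70% of Rowan, so Amelia controls Rowan.
Amelia and Lumen together hold 20% + 77% = 97% of Redfern, so Amelia controls Redfern.
No other company's threshold is met.
Amelia controls 5 companies.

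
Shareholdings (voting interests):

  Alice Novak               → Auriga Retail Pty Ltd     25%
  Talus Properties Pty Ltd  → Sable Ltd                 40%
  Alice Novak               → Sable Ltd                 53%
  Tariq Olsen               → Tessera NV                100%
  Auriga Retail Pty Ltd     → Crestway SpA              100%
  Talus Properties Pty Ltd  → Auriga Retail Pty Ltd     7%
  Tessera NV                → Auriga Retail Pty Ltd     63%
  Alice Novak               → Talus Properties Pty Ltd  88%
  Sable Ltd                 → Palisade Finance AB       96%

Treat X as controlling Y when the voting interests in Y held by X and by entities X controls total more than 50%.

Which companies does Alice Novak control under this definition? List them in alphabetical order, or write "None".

Palisade Finance AB, Sable Ltd, Talus Properties Pty Ltd

Alice holds 88% of Talus, so Alice controls Talus.
Alice and Talus together hold 53% + 40% = 93% of Sable, so Alice controls Sable.
Sable holds 96% of Palisade, so Alice controls Palisade.
No other company's threshold is met.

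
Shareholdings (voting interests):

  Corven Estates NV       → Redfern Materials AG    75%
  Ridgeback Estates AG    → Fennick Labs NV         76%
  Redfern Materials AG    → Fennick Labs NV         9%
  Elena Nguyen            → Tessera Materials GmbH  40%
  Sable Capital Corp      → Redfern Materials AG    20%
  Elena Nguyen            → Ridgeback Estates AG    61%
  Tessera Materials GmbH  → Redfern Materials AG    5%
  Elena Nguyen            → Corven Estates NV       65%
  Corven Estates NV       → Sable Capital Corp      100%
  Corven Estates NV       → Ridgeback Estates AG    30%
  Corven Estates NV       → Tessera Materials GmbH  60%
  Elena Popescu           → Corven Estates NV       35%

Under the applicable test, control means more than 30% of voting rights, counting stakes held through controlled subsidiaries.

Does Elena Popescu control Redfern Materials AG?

Yes

Elena Popescu holds 35% of Corven, so Elena Popescu controls Corven.
Corven holds 100% of Sable, so Elena Popescu controls Sable.
Corven holds 60% of Tessera, so Elena Popescu controls Tessera.
Corven and Tessera and Sable together hold 75% + 5% + 20% = 100% of Redfern, so Elena Popescu controls Redfern.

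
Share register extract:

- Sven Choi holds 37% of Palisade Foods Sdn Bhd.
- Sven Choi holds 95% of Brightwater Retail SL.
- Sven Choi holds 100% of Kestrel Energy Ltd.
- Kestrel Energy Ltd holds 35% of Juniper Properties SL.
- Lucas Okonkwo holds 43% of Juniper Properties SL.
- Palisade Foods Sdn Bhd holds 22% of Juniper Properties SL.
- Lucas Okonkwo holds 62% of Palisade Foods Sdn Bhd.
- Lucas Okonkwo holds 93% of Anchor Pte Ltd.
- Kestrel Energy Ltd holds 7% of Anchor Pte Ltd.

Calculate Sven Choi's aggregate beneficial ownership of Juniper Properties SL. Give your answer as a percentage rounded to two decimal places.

Sven reaches Juniper along 2 paths.
Via Palisade: 37% × 22% = 8.14%.
Via Kestrel: 100% × 35% = 35%.
Total: 8.14% + 35% = 43.14%.

43.14%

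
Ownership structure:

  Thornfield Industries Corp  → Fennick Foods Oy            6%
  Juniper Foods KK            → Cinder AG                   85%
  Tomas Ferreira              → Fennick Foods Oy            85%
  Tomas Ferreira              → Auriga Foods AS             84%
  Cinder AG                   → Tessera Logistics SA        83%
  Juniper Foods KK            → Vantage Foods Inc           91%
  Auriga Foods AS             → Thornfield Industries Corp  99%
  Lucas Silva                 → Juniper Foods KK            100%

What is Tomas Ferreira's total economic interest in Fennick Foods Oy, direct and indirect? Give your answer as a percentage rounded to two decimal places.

Tomas reaches Fennick along 2 paths.
Via Auriga → Thornfield: 84% × 99% × 6% = 4.9896%.
Direct stake: 85% = 85%.
Total: 4.9896% + 85% = 89.9896%.
Rounded: 89.99%.

89.99%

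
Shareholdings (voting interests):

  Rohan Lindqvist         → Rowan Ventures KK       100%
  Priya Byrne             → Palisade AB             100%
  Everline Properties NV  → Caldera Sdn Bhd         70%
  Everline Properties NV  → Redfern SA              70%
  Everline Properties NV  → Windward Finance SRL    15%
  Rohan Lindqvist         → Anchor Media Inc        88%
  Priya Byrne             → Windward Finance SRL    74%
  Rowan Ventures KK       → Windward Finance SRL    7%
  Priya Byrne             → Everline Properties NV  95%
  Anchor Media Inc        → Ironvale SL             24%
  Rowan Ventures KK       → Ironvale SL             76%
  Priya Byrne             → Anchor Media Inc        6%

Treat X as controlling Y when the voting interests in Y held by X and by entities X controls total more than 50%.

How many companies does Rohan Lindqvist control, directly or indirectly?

3

Rohan holds 100% of Rowan, so Rohan controls Rowan.
Rohan holds 88% of Anchor, so Rohan controls Anchor.
Rowan and Anchor together hold 76% + 24% = 100% of Ironvale, so Rohan controls Ironvale.
No other company's threshold is met.
Rohan controls 3 companies.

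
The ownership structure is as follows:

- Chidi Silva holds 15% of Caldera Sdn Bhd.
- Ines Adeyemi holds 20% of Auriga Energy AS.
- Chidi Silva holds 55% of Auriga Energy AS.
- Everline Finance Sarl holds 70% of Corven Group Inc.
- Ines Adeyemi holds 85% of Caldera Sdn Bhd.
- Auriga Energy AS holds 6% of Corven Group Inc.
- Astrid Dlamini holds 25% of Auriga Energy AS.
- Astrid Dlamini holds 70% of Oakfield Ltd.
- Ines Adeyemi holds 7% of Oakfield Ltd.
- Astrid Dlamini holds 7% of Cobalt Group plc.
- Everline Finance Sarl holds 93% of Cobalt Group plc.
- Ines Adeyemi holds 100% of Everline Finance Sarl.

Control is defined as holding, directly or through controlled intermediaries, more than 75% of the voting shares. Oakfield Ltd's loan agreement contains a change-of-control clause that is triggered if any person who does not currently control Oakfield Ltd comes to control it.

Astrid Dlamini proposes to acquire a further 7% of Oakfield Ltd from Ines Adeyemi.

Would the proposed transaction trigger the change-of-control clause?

The purchase adds only to Astrid's holdings (Ines's stake shrinks), so Astrid is the only person who could newly come to control Oakfield.
Astrid's largest direct stake is 70% in Oakfield, which does not meet the threshold, so Astrid controls no company.
In Oakfield, Astrid's side holds only 70%, not > 75%.
So before the transaction, Astrid does not control Oakfield.
After the purchase, Astrid's direct stake in Oakfield rises to 70% + 7% = 77%, and Ines's stake falls to 0%.
Astrid holds 77% of Oakfield, so Astrid controls Oakfield.
Astrid did not control Oakfield before and does after, so the clause is triggered.

Yes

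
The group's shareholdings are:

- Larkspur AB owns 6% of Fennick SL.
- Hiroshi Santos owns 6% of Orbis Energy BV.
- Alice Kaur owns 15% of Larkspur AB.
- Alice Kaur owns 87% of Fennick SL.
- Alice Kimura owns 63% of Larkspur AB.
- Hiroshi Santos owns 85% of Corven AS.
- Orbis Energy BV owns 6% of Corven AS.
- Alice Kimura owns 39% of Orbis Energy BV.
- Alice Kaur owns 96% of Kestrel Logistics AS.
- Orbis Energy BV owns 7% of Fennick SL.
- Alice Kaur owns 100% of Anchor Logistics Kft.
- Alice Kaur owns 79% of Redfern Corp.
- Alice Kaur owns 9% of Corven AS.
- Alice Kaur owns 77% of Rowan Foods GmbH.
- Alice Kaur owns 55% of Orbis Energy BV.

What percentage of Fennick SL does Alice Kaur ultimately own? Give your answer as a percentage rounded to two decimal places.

91.75%

Alice Kaur reaches Fennick along 3 paths.
Via Larkspur: 15% × 6% = 0.9%.
Via Orbis: 55% × 7% = 3.85%.
Direct stake: 87% = 87%.
Total: 0.9% + 3.85% + 87% = 91.75%.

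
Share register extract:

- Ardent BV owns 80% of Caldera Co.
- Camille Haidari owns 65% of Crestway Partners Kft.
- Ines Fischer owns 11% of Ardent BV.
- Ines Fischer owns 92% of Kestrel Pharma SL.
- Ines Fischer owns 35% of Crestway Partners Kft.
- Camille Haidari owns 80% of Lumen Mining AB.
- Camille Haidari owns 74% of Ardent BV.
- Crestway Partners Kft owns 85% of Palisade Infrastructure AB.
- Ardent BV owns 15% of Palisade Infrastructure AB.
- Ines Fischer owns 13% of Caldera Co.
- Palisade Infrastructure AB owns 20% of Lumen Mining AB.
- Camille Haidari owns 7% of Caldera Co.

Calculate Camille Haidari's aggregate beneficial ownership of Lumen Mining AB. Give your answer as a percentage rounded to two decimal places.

93.27%

Camille reaches Lumen along 3 paths.
Direct stake: 80% = 80%.
Via Ardent → Palisade: 74% × 15% × 20% = 2.22%.
Via Crestway → Palisade: 65% × 85% × 20% = 11.05%.
Total: 80% + 2.22% + 11.05% = 93.27%.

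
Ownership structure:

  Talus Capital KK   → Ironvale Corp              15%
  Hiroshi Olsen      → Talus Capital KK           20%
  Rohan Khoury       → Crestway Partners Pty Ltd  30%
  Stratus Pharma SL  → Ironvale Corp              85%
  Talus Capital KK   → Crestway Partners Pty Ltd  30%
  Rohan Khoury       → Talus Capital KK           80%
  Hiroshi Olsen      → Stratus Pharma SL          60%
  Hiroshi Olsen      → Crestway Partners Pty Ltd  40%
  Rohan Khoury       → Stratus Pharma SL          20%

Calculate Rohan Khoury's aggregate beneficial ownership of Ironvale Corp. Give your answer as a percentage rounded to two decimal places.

Rohan reaches Ironvale along 2 paths.
Via Talus: 80% × 15% = 12%.
Via Stratus: 20% × 85% = 17%.
Total: 12% + 17% = 29%.
Rounded: 29.00%.

29.00%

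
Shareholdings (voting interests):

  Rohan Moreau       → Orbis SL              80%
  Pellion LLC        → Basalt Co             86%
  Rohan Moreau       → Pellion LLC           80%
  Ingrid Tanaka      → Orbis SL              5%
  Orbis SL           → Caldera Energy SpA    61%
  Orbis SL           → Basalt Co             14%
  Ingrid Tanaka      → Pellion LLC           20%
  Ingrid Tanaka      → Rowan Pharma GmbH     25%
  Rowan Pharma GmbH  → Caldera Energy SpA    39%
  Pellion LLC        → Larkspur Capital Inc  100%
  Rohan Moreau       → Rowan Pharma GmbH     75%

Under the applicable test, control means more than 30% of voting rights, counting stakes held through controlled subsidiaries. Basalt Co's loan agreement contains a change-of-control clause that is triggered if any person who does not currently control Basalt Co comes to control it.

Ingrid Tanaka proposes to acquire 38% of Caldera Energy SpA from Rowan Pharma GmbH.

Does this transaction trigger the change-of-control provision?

The purchase adds only to Ingrid's holdings (Rowan's stake shrinks), so Ingrid is the only person who could newly come to control Basalt.
Ingrid's largest direct stake is 25% in Rowan, which does not meet the threshold, so Ingrid controls no company.
Neither Ingrid nor any entity Ingrid controls holds any voting interest in Basalt.
So before the transaction, Ingrid does not control Basalt.
After the purchase, Ingrid holds 38% of Caldera directly, and Rowan's stake falls to 1%.
Ingrid holds 38% of Caldera, so Ingrid controls Caldera.
After the transaction, neither Ingrid nor any entity Ingrid controls holds a voting interest in Basalt, so Ingrid still does not control it.
No new person acquires control, so the clause is not triggered.

No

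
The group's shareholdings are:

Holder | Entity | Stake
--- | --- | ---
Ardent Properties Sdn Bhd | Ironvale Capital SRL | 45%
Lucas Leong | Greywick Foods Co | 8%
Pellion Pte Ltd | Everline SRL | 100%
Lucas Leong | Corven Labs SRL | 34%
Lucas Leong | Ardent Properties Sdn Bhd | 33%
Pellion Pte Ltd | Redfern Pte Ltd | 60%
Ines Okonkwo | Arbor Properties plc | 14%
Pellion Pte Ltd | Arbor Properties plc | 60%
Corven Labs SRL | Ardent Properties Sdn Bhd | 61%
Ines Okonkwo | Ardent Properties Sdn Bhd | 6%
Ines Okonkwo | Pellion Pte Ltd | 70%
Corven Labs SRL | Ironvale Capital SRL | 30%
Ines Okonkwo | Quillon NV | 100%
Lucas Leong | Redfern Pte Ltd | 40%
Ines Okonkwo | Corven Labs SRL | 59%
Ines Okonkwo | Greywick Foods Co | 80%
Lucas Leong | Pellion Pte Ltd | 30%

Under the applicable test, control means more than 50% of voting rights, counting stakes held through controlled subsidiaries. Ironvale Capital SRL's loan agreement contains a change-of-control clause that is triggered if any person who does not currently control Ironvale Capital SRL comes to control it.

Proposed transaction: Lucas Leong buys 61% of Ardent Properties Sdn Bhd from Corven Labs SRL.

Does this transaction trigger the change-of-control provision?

No

The purchase adds only to Lucas's holdings (Corven's stake shrinks), so Lucas is the only person who could newly come to control Ironvale.
Lucas's largest direct stake is 40% in Redfern, which does not meet the threshold, so Lucas controls no company.
Neither Lucas nor any entity Lucas controls holds any voting interest in Ironvale.
So before the transaction, Lucas does not control Ironvale.
After the purchase, Lucas's direct stake in Ardent rises to 33% + 61% = 94%, and Corven's stake falls to 0%.
Lucas holds 94% of Ardent, so Lucas controls Ardent.
After the transaction, Lucas's side holds 45% of Ironvale, not > 50%, so Lucas still does not control Ironvale.
No new person acquires control, so the clause is not triggered.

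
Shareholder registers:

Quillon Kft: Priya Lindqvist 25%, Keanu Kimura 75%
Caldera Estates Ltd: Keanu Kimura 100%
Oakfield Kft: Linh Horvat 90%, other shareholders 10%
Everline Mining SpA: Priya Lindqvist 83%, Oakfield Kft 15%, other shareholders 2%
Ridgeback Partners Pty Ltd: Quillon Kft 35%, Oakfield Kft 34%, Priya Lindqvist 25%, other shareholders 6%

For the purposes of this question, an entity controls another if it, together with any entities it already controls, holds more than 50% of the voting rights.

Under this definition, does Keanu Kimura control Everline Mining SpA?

Keanu holds 75% of Quillon, so Keanu controls Quillon.
Keanu holds 100% of Caldera, so Keanu controls Caldera.
Neither Keanu nor any entity Keanu controls holds any voting interest in Everline.
So Keanu does not control Everline.

No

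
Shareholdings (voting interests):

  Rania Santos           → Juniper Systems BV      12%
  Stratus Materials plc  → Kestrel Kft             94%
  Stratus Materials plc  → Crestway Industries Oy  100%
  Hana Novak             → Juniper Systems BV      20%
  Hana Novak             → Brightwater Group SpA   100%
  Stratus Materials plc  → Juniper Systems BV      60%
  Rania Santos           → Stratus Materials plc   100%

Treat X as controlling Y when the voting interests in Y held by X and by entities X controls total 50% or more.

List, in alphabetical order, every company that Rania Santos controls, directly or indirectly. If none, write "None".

Rania holds 100% of Stratus, so Rania controls Stratus.
Stratus holds 100% of Crestway, so Rania controls Crestway.
Stratus and Rania together hold 60% + 12% = 72% of Juniper, so Rania controls Juniper.
Stratus holds 94% of Kestrel, so Rania controls Kestrel.
No other company's threshold is met.

Crestway Industries Oy, Juniper Systems BV, Kestrel Kft, Stratus Materials plc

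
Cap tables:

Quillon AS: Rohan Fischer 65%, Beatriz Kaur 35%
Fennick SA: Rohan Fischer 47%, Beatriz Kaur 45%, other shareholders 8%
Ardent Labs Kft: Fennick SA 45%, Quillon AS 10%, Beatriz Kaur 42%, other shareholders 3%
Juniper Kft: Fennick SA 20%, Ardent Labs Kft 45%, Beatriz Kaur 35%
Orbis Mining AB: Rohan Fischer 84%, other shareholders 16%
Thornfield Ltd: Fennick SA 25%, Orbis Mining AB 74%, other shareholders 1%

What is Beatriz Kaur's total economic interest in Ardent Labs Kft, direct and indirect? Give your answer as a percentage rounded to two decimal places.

Beatriz reaches Ardent along 3 paths.
Via Fennick: 45% × 45% = 20.25%.
Via Quillon: 35% × 10% = 3.5%.
Direct stake: 42% = 42%.
Total: 20.25% + 3.5% + 42% = 65.75%.

65.75%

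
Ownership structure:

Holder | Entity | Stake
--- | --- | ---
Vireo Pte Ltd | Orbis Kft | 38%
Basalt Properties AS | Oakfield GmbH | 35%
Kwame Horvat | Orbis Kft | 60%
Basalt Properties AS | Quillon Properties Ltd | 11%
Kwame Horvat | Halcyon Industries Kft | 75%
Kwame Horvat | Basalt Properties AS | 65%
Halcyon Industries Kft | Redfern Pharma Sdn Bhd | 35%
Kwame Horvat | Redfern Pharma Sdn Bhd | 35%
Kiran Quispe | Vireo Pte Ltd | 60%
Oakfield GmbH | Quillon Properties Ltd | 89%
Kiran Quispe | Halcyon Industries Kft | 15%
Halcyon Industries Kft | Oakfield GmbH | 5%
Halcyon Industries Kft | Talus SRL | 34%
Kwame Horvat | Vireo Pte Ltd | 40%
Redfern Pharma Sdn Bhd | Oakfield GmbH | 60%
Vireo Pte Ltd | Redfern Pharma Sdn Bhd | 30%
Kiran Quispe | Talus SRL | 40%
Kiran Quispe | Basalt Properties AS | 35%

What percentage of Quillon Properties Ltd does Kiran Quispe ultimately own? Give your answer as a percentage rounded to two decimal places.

27.84%

Kiran reaches Quillon along 5 paths.
Via Basalt: 35% × 11% = 3.85%.
Via Basalt → Oakfield: 35% × 35% × 89% = 10.9025%.
Via Halcyon → Redfern → Oakfield: 15% × 35% × 60% × 89% = 2.8035%.
Via Vireo → Redfern → Oakfield: 60% × 30% × 60% × 89% = 9.612%.
Via Halcyon → Oakfield: 15% × 5% × 89% = 0.6675%.
Total: 3.85% + 10.9025% + 2.8035% + 9.612% + 0.6675% = 27.8355%.
Rounded: 27.84%.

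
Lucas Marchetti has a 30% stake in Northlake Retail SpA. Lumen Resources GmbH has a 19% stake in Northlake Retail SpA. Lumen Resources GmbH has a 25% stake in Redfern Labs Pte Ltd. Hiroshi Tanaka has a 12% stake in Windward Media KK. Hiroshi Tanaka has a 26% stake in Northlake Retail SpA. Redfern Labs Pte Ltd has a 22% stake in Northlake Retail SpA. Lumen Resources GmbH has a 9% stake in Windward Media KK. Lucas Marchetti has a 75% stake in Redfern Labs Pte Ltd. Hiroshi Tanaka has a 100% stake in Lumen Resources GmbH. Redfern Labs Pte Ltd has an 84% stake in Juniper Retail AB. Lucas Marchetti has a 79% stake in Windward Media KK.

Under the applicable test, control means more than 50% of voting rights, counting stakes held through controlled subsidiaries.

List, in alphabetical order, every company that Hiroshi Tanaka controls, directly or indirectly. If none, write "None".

Hiroshi holds 100% of Lumen, so Hiroshi controls Lumen.
No other company's threshold is met.

Lumen Resources GmbH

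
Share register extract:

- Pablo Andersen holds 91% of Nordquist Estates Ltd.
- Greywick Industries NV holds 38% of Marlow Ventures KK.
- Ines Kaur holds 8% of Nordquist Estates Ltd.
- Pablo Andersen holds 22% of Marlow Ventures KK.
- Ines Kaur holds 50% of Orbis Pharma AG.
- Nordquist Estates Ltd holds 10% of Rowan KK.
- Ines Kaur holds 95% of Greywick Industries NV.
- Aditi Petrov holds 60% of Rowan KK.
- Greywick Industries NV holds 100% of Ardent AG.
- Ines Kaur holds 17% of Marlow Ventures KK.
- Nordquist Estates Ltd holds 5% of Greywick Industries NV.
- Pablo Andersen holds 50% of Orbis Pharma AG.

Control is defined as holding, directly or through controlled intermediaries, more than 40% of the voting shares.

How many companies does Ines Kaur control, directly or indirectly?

Ines holds 95% of Greywick, so Ines controls Greywick.
Ines holds 50% of Orbis, so Ines controls Orbis.
Ines and Greywick together hold 17% + 38% = 55% of Marlow, so Ines controls Marlow.
Greywick holds 100% of Ardent, so Ines controls Ardent.
No other company's threshold is met.
Ines controls 4 companies.

4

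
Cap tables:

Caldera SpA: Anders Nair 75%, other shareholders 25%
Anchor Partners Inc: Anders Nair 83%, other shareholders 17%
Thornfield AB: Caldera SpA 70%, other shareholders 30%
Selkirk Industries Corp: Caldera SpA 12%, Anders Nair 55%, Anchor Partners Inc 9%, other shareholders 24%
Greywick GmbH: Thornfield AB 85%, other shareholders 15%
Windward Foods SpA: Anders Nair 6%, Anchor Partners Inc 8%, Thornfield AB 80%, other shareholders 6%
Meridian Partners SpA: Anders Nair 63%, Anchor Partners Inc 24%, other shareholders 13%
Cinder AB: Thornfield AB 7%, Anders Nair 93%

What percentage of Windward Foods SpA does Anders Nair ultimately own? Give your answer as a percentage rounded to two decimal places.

54.64%

Anders reaches Windward along 3 paths.
Direct stake: 6% = 6%.
Via Anchor: 83% × 8% = 6.64%.
Via Caldera → Thornfield: 75% × 70% × 80% = 42%.
Total: 6% + 6.64% + 42% = 54.64%.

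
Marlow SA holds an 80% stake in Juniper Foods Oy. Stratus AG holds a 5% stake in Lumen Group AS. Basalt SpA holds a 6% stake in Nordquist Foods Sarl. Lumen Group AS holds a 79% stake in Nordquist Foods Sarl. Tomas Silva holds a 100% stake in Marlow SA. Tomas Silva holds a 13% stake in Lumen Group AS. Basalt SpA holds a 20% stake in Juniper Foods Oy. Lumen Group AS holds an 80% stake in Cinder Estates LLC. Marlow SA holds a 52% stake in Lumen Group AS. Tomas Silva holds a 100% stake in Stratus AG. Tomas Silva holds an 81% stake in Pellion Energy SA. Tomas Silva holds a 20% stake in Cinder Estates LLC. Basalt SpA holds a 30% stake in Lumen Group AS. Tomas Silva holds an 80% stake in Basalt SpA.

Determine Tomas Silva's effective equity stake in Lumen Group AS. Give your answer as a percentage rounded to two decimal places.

94.00%

Tomas reaches Lumen along 4 paths.
Via Marlow: 100% × 52% = 52%.
Via Basalt: 80% × 30% = 24%.
Direct stake: 13% = 13%.
Via Stratus: 100% × 5% = 5%.
Total: 52% + 24% + 13% + 5% = 94%.
Rounded: 94.00%.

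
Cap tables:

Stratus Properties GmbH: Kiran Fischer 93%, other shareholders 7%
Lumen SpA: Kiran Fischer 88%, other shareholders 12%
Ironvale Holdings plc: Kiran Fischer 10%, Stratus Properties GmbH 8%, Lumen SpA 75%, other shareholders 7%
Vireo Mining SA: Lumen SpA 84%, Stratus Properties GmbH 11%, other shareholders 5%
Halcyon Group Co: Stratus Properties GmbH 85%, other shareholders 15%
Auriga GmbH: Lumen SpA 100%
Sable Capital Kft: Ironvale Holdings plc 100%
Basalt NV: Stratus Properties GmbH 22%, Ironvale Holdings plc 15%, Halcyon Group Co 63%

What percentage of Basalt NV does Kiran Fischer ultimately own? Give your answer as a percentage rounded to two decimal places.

82.78%

Kiran reaches Basalt along 5 paths.
Via Stratus: 93% × 22% = 20.46%.
Via Ironvale: 10% × 15% = 1.5%.
Via Stratus → Ironvale: 93% × 8% × 15% = 1.116%.
Via Lumen → Ironvale: 88% × 75% × 15% = 9.9%.
Via Stratus → Halcyon: 93% × 85% × 63% = 49.8015%.
Total: 20.46% + 1.5% + 1.116% + 9.9% + 49.8015% = 82.7775%.
Rounded: 82.78%.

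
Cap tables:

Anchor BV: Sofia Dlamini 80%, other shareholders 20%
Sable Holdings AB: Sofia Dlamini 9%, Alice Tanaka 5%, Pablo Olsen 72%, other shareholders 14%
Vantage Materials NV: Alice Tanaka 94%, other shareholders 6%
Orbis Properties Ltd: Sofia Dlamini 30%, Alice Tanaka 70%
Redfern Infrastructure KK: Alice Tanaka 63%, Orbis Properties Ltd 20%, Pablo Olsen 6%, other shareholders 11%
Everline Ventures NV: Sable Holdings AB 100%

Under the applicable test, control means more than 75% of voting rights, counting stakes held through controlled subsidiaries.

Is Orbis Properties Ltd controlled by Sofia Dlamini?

Sofia holds 80% of Anchor, so Sofia controls Anchor.
In Orbis, Sofia's side holds only 30%, not > 75%.
So Sofia does not control Orbis.

No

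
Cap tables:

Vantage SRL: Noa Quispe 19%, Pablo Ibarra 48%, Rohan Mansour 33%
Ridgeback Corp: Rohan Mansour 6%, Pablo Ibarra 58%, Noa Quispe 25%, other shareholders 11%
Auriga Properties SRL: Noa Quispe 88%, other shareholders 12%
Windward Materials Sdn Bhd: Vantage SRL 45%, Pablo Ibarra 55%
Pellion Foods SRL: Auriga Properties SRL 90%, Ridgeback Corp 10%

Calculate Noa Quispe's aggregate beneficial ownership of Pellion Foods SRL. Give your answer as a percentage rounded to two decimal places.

81.70%

Noa reaches Pellion along 2 paths.
Via Auriga: 88% × 90% = 79.2%.
Via Ridgeback: 25% × 10% = 2.5%.
Total: 79.2% + 2.5% = 81.7%.
Rounded: 81.70%.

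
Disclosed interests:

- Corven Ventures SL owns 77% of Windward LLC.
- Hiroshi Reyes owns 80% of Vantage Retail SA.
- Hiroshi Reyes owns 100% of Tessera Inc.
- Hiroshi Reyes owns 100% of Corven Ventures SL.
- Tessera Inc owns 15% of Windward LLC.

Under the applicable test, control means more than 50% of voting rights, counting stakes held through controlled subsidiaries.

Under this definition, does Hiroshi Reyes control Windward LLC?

Yes

Hiroshi holds 100% of Tessera, so Hiroshi controls Tessera.
Hiroshi holds 100% of Corven, so Hiroshi controls Corven.
Tessera and Corven together hold 15% + 77% = 92% of Windward, so Hiroshi controls Windward.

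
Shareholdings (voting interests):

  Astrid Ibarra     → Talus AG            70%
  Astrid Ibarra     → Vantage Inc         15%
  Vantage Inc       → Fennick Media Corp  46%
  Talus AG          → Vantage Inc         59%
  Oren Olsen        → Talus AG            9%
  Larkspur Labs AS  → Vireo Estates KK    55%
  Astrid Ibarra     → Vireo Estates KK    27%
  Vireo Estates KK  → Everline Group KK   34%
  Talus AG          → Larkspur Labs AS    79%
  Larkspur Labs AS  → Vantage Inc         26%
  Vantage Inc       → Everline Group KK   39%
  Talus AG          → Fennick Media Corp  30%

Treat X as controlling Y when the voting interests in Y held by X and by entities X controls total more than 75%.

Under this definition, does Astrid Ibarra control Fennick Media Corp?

Astrid's largest direct stake is 70% in Talus, which does not meet the threshold, so Astrid controls no company.
Neither Astrid nor any entity Astrid controls holds any voting interest in Fennick.
So Astrid does not control Fennick.

No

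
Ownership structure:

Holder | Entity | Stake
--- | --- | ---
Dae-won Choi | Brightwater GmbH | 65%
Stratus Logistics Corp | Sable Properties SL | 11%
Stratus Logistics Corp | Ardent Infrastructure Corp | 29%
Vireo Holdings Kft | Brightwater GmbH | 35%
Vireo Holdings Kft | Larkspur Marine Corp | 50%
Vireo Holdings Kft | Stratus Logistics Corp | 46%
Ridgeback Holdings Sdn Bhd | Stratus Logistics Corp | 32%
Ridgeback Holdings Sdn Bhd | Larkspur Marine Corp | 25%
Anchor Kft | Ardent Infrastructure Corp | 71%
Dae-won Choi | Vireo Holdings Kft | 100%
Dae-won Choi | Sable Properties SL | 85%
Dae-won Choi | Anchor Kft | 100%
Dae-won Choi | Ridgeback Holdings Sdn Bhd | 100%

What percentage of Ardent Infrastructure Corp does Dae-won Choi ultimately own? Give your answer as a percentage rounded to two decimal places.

Dae-won reaches Ardent along 3 paths.
Via Ridgeback → Stratus: 100% × 32% × 29% = 9.28%.
Via Vireo → Stratus: 100% × 46% × 29% = 13.34%.
Via Anchor: 100% × 71% = 71%.
Total: 9.28% + 13.34% + 71% = 93.62%.

93.62%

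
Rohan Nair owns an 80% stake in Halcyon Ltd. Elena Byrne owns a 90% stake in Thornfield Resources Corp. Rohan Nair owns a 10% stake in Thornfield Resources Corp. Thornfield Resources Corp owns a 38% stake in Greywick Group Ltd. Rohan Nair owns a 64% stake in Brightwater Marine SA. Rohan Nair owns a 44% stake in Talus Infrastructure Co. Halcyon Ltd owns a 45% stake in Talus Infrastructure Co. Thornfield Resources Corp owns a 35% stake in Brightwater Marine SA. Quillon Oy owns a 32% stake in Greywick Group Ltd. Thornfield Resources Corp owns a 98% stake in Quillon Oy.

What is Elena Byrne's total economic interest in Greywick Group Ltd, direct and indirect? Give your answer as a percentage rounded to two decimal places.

62.42%

Elena reaches Greywick along 2 paths.
Via Thornfield: 90% × 38% = 34.2%.
Via Thornfield → Quillon: 90% × 98% × 32% = 28.224%.
Total: 34.2% + 28.224% = 62.424%.
Rounded: 62.42%.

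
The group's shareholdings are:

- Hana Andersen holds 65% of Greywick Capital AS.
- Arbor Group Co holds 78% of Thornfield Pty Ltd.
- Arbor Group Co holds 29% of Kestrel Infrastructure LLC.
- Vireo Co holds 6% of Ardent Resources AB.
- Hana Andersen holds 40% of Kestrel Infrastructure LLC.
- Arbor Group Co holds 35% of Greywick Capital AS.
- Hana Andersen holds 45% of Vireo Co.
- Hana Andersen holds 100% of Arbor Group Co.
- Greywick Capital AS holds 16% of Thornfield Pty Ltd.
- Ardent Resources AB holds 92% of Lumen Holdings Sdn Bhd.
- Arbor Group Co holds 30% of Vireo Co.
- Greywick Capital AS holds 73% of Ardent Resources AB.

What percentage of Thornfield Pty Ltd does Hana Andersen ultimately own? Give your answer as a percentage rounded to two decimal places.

Hana reaches Thornfield along 3 paths.
Via Arbor: 100% × 78% = 78%.
Via Greywick: 65% × 16% = 10.4%.
Via Arbor → Greywick: 100% × 35% × 16% = 5.6%.
Total: 78% + 10.4% + 5.6% = 94%.
Rounded: 94.00%.

94.00%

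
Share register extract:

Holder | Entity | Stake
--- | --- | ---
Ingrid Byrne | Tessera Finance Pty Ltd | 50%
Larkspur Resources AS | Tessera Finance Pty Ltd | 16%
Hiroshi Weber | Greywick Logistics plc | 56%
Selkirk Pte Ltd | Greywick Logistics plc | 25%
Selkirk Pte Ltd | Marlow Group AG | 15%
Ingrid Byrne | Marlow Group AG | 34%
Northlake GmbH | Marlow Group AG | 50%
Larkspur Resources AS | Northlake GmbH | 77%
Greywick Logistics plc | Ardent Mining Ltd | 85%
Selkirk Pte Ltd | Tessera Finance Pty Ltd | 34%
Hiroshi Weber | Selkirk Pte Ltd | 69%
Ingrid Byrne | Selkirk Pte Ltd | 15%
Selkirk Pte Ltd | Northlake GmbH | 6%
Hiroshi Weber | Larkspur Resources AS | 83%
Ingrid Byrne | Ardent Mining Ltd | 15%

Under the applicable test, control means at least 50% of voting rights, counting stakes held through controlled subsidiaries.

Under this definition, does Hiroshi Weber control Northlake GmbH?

Hiroshi holds 69% of Selkirk, so Hiroshi controls Selkirk.
Hiroshi holds 83% of Larkspur, so Hiroshi controls Larkspur.
Larkspur and Selkirk together hold 77% + 6% = 83% of Northlake, so Hiroshi controls Northlake.

Yes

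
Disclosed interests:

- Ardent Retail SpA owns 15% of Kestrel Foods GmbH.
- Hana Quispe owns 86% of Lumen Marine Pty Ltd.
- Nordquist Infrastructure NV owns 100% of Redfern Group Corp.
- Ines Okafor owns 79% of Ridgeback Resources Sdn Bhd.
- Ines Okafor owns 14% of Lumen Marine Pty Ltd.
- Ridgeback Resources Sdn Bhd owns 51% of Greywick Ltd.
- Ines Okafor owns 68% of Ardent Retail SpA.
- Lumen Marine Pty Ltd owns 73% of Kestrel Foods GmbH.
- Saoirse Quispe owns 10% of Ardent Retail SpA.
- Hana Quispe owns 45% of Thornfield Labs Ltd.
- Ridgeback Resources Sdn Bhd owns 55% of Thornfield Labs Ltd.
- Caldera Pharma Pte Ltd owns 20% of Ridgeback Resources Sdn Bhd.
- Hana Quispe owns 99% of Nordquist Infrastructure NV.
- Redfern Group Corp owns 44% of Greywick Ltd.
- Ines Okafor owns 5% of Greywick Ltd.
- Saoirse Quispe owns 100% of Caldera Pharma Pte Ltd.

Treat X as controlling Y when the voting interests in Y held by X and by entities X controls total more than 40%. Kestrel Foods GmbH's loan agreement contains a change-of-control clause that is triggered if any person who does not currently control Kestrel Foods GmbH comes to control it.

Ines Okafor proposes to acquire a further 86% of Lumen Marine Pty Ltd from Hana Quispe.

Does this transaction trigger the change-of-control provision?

The purchase adds only to Ines's holdings (Hana's stake shrinks), so Ines is the only person who could newly come to control Kestrel.
Ines holds 68% of Ardent, so Ines controls Ardent.
Ines holds 79% of Ridgeback, so Ines controls Ridgeback.
Ridgeback holds 55% of Thornfield, so Ines controls Thornfield.
Ines and Ridgeback together hold 5% + 51% = 56% of Greywick, so Ines controls Greywick.
In Kestrel, Ines's side holds only 15%, not > 40%.
So before the transaction, Ines does not control Kestrel.
After the purchase, Ines's direct stake in Lumen rises to 14% + 86% = 100%, and Hana's stake falls to 0%.
Ines holds 100% of Lumen, so Ines controls Lumen.
Lumen and Ardent together hold 73% + 15% = 88% of Kestrel, so Ines controls Kestrel.
Ines did not control Kestrel before and does after, so the clause is triggered.

Yes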